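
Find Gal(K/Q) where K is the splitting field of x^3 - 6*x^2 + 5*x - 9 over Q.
Gal(K/Q) = S_3 (symmetric group of order 6)

Compute the discriminant of x^3 + (-6)*x^2 + (5)*x + (-9): Δ = -4703. Since Δ is not a rational square, the Galois group is not contained in A_3; it must be the full S_3 (irreducibility of the cubic rules out anything smaller).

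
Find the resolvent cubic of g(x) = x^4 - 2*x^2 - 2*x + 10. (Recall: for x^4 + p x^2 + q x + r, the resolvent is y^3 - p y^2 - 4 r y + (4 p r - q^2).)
h(y) = y^3 + 2*y^2 - 40*y - 84

Identify coefficients: p = -2, q = -2, r = 10.
Plug into h(y) = y^3 - p y^2 - 4 r y + (4 p r - q^2):
  h(y) = y^3 - (-2) y^2 - 4*(10) y + (4*(-2)*(10) - (-2)^2)
       = y^3 + (2) y^2 + (-40) y + (-84).
Simplifying: h(y) = y^3 + 2*y^2 - 40*y - 84.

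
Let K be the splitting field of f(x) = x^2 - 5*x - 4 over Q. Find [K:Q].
[K:Q] = 2

The discriminant of x^2 + (-5)*x + (-4) is b^2 - 4c = 25 - (-16) = 41. Since 41 is not a perfect square in Q, the polynomial is irreducible over Q. Its two roots generate a degree-2 extension, so [K:Q] = 2.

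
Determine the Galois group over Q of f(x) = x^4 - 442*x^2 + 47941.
Gal(K/Q) = V_4 (Klein four-group, Z/2Z × Z/2Z)

f factors as (x^2 - 251)(x^2 - 191), so the splitting field is K = Q(sqrt(251), sqrt(191)). The elements 251, 191, 47941 are all non-squares in Q, so sqrt(251) and sqrt(191) generate independent quadratic extensions. Thus [K:Q] = 4 and Gal(K/Q) is generated by the two order-2 automorphisms sqrt(251) ↦ -sqrt(251) and sqrt(191) ↦ -sqrt(191), giving V_4.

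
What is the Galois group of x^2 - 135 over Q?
Gal(K/Q) = Z/2Z (cyclic of order 2)

x^2 - 135 is irreducible over Q since 135 is not a rational square. The splitting field Q(sqrt(135)) has degree 2 over Q, and its unique nontrivial automorphism is sqrt(135) ↦ -sqrt(135). Hence Gal(Q(sqrt(135))/Q) = Z/2Z.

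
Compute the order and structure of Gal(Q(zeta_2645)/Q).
|Gal(Q(zeta_2645)/Q)| = phi(2645) = 2024; group ≅ (Z/2645Z)^* ≅ Z/4Z × Z/506Z

The n-th cyclotomic polynomial Φ_2645(x) is the minimal polynomial of zeta_2645 over Q and has degree phi(2645) = 2024. So Q(zeta_2645) is a degree-2024 Galois extension with Galois group (Z/2645Z)^*. By CRT, (Z/2645Z)^* ≅ (Z/5Z)^* × (Z/529Z)^*. Each prime-power unit group is (Z/5Z)^* ≅ Z/4Z; (Z/529Z)^* ≅ Z/506Z. Hence Gal(Q(zeta_2645)/Q) ≅ Z/4Z × Z/506Z.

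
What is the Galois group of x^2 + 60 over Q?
Gal(K/Q) = Z/2Z (cyclic of order 2)

x^2 + 60 is irreducible over Q since -60 is not a rational square. The splitting field Q(sqrt(-60)) has degree 2 over Q, and its unique nontrivial automorphism is sqrt(-60) ↦ -sqrt(-60). Hence Gal(Q(sqrt(-60))/Q) = Z/2Z.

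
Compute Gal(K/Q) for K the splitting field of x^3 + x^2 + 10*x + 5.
Gal(K/Q) = S_3 (symmetric group of order 6)

Compute the discriminant of x^3 + (1)*x^2 + (10)*x + (5): Δ = -3695. Since Δ is not a rational square, the Galois group is not contained in A_3; it must be the full S_3 (irreducibility of the cubic rules out anything smaller).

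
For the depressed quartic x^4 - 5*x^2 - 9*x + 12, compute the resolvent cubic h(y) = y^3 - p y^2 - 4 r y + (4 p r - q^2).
h(y) = y^3 + 5*y^2 - 48*y - 321

Identify coefficients: p = -5, q = -9, r = 12.
Plug into h(y) = y^3 - p y^2 - 4 r y + (4 p r - q^2):
  h(y) = y^3 - (-5) y^2 - 4*(12) y + (4*(-5)*(12) - (-9)^2)
       = y^3 + (5) y^2 + (-48) y + (-321).
Simplifying: h(y) = y^3 + 5*y^2 - 48*y - 321.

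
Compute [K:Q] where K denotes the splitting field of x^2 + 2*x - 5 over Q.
[K:Q] = 2

The discriminant of x^2 + (2)*x + (-5) is b^2 - 4c = 4 - (-20) = 24. Since 24 is not a perfect square in Q, the polynomial is irreducible over Q. Its two roots generate a degree-2 extension, so [K:Q] = 2.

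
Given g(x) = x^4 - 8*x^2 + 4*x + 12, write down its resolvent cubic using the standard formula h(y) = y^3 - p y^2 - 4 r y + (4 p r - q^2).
h(y) = y^3 + 8*y^2 - 48*y - 400

Identify coefficients: p = -8, q = 4, r = 12.
Plug into h(y) = y^3 - p y^2 - 4 r y + (4 p r - q^2):
  h(y) = y^3 - (-8) y^2 - 4*(12) y + (4*(-8)*(12) - (4)^2)
       = y^3 + (8) y^2 + (-48) y + (-400).
Simplifying: h(y) = y^3 + 8*y^2 - 48*y - 400.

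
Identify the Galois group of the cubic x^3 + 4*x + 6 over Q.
Gal(K/Q) = S_3 (symmetric group of order 6)

Compute the discriminant of x^3 + (0)*x^2 + (4)*x + (6): Δ = -1228. Since Δ is not a rational square, the Galois group is not contained in A_3; it must be the full S_3 (irreducibility of the cubic rules out anything smaller).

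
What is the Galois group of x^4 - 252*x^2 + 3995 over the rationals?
Gal(K/Q) = V_4 (Klein four-group, Z/2Z × Z/2Z)

f factors as (x^2 - 17)(x^2 - 235), so the splitting field is K = Q(sqrt(17), sqrt(235)). The elements 17, 235, 3995 are all non-squares in Q, so sqrt(17) and sqrt(235) generate independent quadratic extensions. Thus [K:Q] = 4 and Gal(K/Q) is generated by the two order-2 automorphisms sqrt(17) ↦ -sqrt(17) and sqrt(235) ↦ -sqrt(235), giving V_4.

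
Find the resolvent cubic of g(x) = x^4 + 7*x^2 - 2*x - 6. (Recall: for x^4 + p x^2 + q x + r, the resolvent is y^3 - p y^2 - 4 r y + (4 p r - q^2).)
h(y) = y^3 - 7*y^2 + 24*y - 172

Identify coefficients: p = 7, q = -2, r = -6.
Plug into h(y) = y^3 - p y^2 - 4 r y + (4 p r - q^2):
  h(y) = y^3 - (7) y^2 - 4*(-6) y + (4*(7)*(-6) - (-2)^2)
       = y^3 + (-7) y^2 + (24) y + (-172).
Simplifying: h(y) = y^3 - 7*y^2 + 24*y - 172.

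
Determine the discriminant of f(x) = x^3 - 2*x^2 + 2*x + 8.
Δ = -2064

For x^3 + a x^2 + b x + c the discriminant is Δ = 18 a b c - 4 a^3 c + a^2 b^2 - 4 b^3 - 27 c^2.
Plug a = -2, b = 2, c = 8:
  18*(-2)*(2)*(8) - 4*(-2)^3*(8) + (-2)^2*(2)^2 - 4*(2)^3 - 27*(8)^2
  = -576 + (256) + 16 + (-32) + (-1728)
  = -2064.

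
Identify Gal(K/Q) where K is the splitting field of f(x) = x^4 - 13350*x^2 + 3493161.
Gal(K/Q) = Z/2Z (cyclic of order 2)

f factors as (x^2 - 267)(x^2 - 13083), so the splitting field is K = Q(sqrt(267), sqrt(13083)). The squarefree part of 267 is 267 and the squarefree part of 13083 is also 267, so sqrt(267) and sqrt(13083) are both rational multiples of sqrt(267). Hence Q(sqrt(267)) = Q(sqrt(13083)) = Q(sqrt(267)), and the splitting field collapses to a single degree-2 extension with Galois group Z/2Z.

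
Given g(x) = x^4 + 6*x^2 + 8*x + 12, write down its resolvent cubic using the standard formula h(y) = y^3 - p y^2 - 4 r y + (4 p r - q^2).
h(y) = y^3 - 6*y^2 - 48*y + 224

Identify coefficients: p = 6, q = 8, r = 12.
Plug into h(y) = y^3 - p y^2 - 4 r y + (4 p r - q^2):
  h(y) = y^3 - (6) y^2 - 4*(12) y + (4*(6)*(12) - (8)^2)
       = y^3 + (-6) y^2 + (-48) y + (224).
Simplifying: h(y) = y^3 - 6*y^2 - 48*y + 224.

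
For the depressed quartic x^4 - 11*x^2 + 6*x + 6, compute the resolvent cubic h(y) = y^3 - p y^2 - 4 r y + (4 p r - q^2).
h(y) = y^3 + 11*y^2 - 24*y - 300

Identify coefficients: p = -11, q = 6, r = 6.
Plug into h(y) = y^3 - p y^2 - 4 r y + (4 p r - q^2):
  h(y) = y^3 - (-11) y^2 - 4*(6) y + (4*(-11)*(6) - (6)^2)
       = y^3 + (11) y^2 + (-24) y + (-300).
Simplifying: h(y) = y^3 + 11*y^2 - 24*y - 300.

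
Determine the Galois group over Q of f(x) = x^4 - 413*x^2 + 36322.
Gal(K/Q) = V_4 (Klein four-group, Z/2Z × Z/2Z)

f factors as (x^2 - 127)(x^2 - 286), so the splitting field is K = Q(sqrt(127), sqrt(286)). The elements 127, 286, 36322 are all non-squares in Q, so sqrt(127) and sqrt(286) generate independent quadratic extensions. Thus [K:Q] = 4 and Gal(K/Q) is generated by the two order-2 automorphisms sqrt(127) ↦ -sqrt(127) and sqrt(286) ↦ -sqrt(286), giving V_4.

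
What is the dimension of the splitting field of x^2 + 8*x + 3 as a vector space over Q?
[K:Q] = 2

The discriminant of x^2 + (8)*x + (3) is b^2 - 4c = 64 - (12) = 52. Since 52 is not a perfect square in Q, the polynomial is irreducible over Q. Its two roots generate a degree-2 extension, so [K:Q] = 2.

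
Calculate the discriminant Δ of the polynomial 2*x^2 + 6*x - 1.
Δ = 44

For a quadratic a x^2 + b x + c the discriminant is Δ = b^2 - 4ac = (6)^2 - 4*(2)*(-1) = 36 - (-8) = 44.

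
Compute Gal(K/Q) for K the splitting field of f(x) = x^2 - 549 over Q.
Gal(K/Q) = Z/2Z (cyclic of order 2)

x^2 - 549 is irreducible over Q since 549 is not a rational square. The splitting field Q(sqrt(549)) has degree 2 over Q, and its unique nontrivial automorphism is sqrt(549) ↦ -sqrt(549). Hence Gal(Q(sqrt(549))/Q) = Z/2Z.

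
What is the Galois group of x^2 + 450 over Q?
Gal(K/Q) = Z/2Z (cyclic of order 2)

x^2 + 450 is irreducible over Q since -450 is not a rational square. The splitting field Q(sqrt(-450)) has degree 2 over Q, and its unique nontrivial automorphism is sqrt(-450) ↦ -sqrt(-450). Hence Gal(Q(sqrt(-450))/Q) = Z/2Z.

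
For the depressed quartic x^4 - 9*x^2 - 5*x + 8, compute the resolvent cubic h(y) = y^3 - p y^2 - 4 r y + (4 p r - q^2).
h(y) = y^3 + 9*y^2 - 32*y - 313

Identify coefficients: p = -9, q = -5, r = 8.
Plug into h(y) = y^3 - p y^2 - 4 r y + (4 p r - q^2):
  h(y) = y^3 - (-9) y^2 - 4*(8) y + (4*(-9)*(8) - (-5)^2)
       = y^3 + (9) y^2 + (-32) y + (-313).
Simplifying: h(y) = y^3 + 9*y^2 - 32*y - 313.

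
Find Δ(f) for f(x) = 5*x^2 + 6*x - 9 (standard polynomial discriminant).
Δ = 216

For a quadratic a x^2 + b x + c the discriminant is Δ = b^2 - 4ac = (6)^2 - 4*(5)*(-9) = 36 - (-180) = 216.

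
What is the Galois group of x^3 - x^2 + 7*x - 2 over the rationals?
Gal(K/Q) = S_3 (symmetric group of order 6)

Compute the discriminant of x^3 + (-1)*x^2 + (7)*x + (-2): Δ = -1187. Since Δ is not a rational square, the Galois group is not contained in A_3; it must be the full S_3 (irreducibility of the cubic rules out anything smaller).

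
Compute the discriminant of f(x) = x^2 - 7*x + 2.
Δ = 41

For a quadratic a x^2 + b x + c the discriminant is Δ = b^2 - 4ac = (-7)^2 - 4*(1)*(2) = 49 - (8) = 41.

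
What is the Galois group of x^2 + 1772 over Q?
Gal(K/Q) = Z/2Z (cyclic of order 2)

x^2 + 1772 is irreducible over Q since -1772 is not a rational square. The splitting field Q(sqrt(-1772)) has degree 2 over Q, and its unique nontrivial automorphism is sqrt(-1772) ↦ -sqrt(-1772). Hence Gal(Q(sqrt(-1772))/Q) = Z/2Z.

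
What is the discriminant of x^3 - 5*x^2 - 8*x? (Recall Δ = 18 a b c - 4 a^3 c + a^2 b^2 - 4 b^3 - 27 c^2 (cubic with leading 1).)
Δ = 3648

For x^3 + a x^2 + b x + c the discriminant is Δ = 18 a b c - 4 a^3 c + a^2 b^2 - 4 b^3 - 27 c^2.
Plug a = -5, b = -8, c = 0:
  18*(-5)*(-8)*(0) - 4*(-5)^3*(0) + (-5)^2*(-8)^2 - 4*(-8)^3 - 27*(0)^2
  = 0 + (0) + 1600 + (2048) + (0)
  = 3648.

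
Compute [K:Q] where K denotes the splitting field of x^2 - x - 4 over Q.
[K:Q] = 2

The discriminant of x^2 + (-1)*x + (-4) is b^2 - 4c = 1 - (-16) = 17. Since 17 is not a perfect square in Q, the polynomial is irreducible over Q. Its two roots generate a degree-2 extension, so [K:Q] = 2.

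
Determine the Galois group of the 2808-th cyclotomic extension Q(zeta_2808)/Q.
|Gal(Q(zeta_2808)/Q)| = phi(2808) = 864; group ≅ (Z/2808Z)^* ≅ Z/2Z × Z/2Z × Z/12Z × Z/18Z

The n-th cyclotomic polynomial Φ_2808(x) is the minimal polynomial of zeta_2808 over Q and has degree phi(2808) = 864. So Q(zeta_2808) is a degree-864 Galois extension with Galois group (Z/2808Z)^*. By CRT, (Z/2808Z)^* ≅ (Z/8Z)^* × (Z/27Z)^* × (Z/13Z)^*. Each prime-power unit group is (Z/8Z)^* ≅ Z/2Z × Z/2Z; (Z/27Z)^* ≅ Z/18Z; (Z/13Z)^* ≅ Z/12Z. Hence Gal(Q(zeta_2808)/Q) ≅ Z/2Z × Z/2Z × Z/12Z × Z/18Z.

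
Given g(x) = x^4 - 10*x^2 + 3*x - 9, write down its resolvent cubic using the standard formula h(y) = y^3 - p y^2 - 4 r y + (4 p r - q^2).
h(y) = y^3 + 10*y^2 + 36*y + 351

Identify coefficients: p = -10, q = 3, r = -9.
Plug into h(y) = y^3 - p y^2 - 4 r y + (4 p r - q^2):
  h(y) = y^3 - (-10) y^2 - 4*(-9) y + (4*(-10)*(-9) - (3)^2)
       = y^3 + (10) y^2 + (36) y + (351).
Simplifying: h(y) = y^3 + 10*y^2 + 36*y + 351.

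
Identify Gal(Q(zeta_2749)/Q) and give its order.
|Gal(Q(zeta_2749)/Q)| = phi(2749) = 2748; group ≅ (Z/2749Z)^* ≅ Z/2748Z

The n-th cyclotomic polynomial Φ_2749(x) is the minimal polynomial of zeta_2749 over Q and has degree phi(2749) = 2748. So Q(zeta_2749) is a degree-2748 Galois extension with Galois group (Z/2749Z)^*. (Z/2749Z)^* is cyclic since 2749 is an odd prime power (or 4). Hence Gal(Q(zeta_2749)/Q) ≅ Z/2748Z.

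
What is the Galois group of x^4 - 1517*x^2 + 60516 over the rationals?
Gal(K/Q) = Z/2Z (cyclic of order 2)

f factors as (x^2 - 41)(x^2 - 1476), so the splitting field is K = Q(sqrt(41), sqrt(1476)). The squarefree part of 41 is 41 and the squarefree part of 1476 is also 41, so sqrt(41) and sqrt(1476) are both rational multiples of sqrt(41). Hence Q(sqrt(41)) = Q(sqrt(1476)) = Q(sqrt(41)), and the splitting field collapses to a single degree-2 extension with Galois group Z/2Z.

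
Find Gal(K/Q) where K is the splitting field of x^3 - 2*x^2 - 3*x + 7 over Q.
Gal(K/Q) = S_3 (symmetric group of order 6)

Compute the discriminant of x^3 + (-2)*x^2 + (-3)*x + (7): Δ = -199. Since Δ is not a rational square, the Galois group is not contained in A_3; it must be the full S_3 (irreducibility of the cubic rules out anything smaller).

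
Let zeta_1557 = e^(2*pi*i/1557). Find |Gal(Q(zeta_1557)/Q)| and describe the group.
|Gal(Q(zeta_1557)/Q)| = phi(1557) = 1032; group ≅ (Z/1557Z)^* ≅ Z/6Z × Z/172Z

The n-th cyclotomic polynomial Φ_1557(x) is the minimal polynomial of zeta_1557 over Q and has degree phi(1557) = 1032. So Q(zeta_1557) is a degree-1032 Galois extension with Galois group (Z/1557Z)^*. By CRT, (Z/1557Z)^* ≅ (Z/9Z)^* × (Z/173Z)^*. Each prime-power unit group is (Z/9Z)^* ≅ Z/6Z; (Z/173Z)^* ≅ Z/172Z. Hence Gal(Q(zeta_1557)/Q) ≅ Z/6Z × Z/172Z.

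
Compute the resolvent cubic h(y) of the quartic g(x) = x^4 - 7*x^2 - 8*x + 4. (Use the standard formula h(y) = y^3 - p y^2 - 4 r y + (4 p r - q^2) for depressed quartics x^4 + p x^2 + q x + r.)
h(y) = y^3 + 7*y^2 - 16*y - 176

Identify coefficients: p = -7, q = -8, r = 4.
Plug into h(y) = y^3 - p y^2 - 4 r y + (4 p r - q^2):
  h(y) = y^3 - (-7) y^2 - 4*(4) y + (4*(-7)*(4) - (-8)^2)
       = y^3 + (7) y^2 + (-16) y + (-176).
Simplifying: h(y) = y^3 + 7*y^2 - 16*y - 176.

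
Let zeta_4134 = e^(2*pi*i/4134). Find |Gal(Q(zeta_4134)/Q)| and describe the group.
|Gal(Q(zeta_4134)/Q)| = phi(4134) = 1248; group ≅ (Z/4134Z)^* ≅ Z/2Z × Z/12Z × Z/52Z

The n-th cyclotomic polynomial Φ_4134(x) is the minimal polynomial of zeta_4134 over Q and has degree phi(4134) = 1248. So Q(zeta_4134) is a degree-1248 Galois extension with Galois group (Z/4134Z)^*. By CRT, (Z/4134Z)^* ≅ (Z/2Z)^* × (Z/3Z)^* × (Z/13Z)^* × (Z/53Z)^*. Each prime-power unit group is (Z/2Z)^* ≅ trivial group (order 1); (Z/3Z)^* ≅ Z/2Z; (Z/13Z)^* ≅ Z/12Z; (Z/53Z)^* ≅ Z/52Z. Hence Gal(Q(zeta_4134)/Q) ≅ Z/2Z × Z/12Z × Z/52Z.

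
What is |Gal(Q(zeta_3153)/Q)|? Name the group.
|Gal(Q(zeta_3153)/Q)| = phi(3153) = 2100; group ≅ (Z/3153Z)^* ≅ Z/2Z × Z/1050Z

The n-th cyclotomic polynomial Φ_3153(x) is the minimal polynomial of zeta_3153 over Q and has degree phi(3153) = 2100. So Q(zeta_3153) is a degree-2100 Galois extension with Galois group (Z/3153Z)^*. By CRT, (Z/3153Z)^* ≅ (Z/3Z)^* × (Z/1051Z)^*. Each prime-power unit group is (Z/3Z)^* ≅ Z/2Z; (Z/1051Z)^* ≅ Z/1050Z. Hence Gal(Q(zeta_3153)/Q) ≅ Z/2Z × Z/1050Z.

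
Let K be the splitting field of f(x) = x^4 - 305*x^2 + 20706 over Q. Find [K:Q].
[K:Q] = 4

f factors as (x^2 - 102)(x^2 - 203); the splitting field is K = Q(sqrt(102), sqrt(203)). Since 102, 203, and 20706 are all non-squares in Q, the three subfields Q(sqrt(102)), Q(sqrt(203)), Q(sqrt(20706)) are distinct degree-2 extensions, so [K:Q] = 4 (Klein four Galois group).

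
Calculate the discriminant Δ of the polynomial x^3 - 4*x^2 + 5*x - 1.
Δ = -23

For x^3 + a x^2 + b x + c the discriminant is Δ = 18 a b c - 4 a^3 c + a^2 b^2 - 4 b^3 - 27 c^2.
Plug a = -4, b = 5, c = -1:
  18*(-4)*(5)*(-1) - 4*(-4)^3*(-1) + (-4)^2*(5)^2 - 4*(5)^3 - 27*(-1)^2
  = 360 + (-256) + 400 + (-500) + (-27)
  = -23.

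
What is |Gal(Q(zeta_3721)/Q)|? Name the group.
|Gal(Q(zeta_3721)/Q)| = phi(3721) = 3660; group ≅ (Z/3721Z)^* ≅ Z/3660Z

The n-th cyclotomic polynomial Φ_3721(x) is the minimal polynomial of zeta_3721 over Q and has degree phi(3721) = 3660. So Q(zeta_3721) is a degree-3660 Galois extension with Galois group (Z/3721Z)^*. (Z/3721Z)^* is cyclic since 3721 is an odd prime power (or 4). Hence Gal(Q(zeta_3721)/Q) ≅ Z/3660Z.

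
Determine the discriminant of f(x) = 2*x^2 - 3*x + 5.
Δ = -31

For a quadratic a x^2 + b x + c the discriminant is Δ = b^2 - 4ac = (-3)^2 - 4*(2)*(5) = 9 - (40) = -31.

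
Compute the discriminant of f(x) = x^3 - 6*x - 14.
Δ = -4428

For a depressed cubic x^3 + p x + q the discriminant is Δ = -4 p^3 - 27 q^2 = -4*(-6)^3 - 27*(-14)^2 = 864 - 5292 = -4428.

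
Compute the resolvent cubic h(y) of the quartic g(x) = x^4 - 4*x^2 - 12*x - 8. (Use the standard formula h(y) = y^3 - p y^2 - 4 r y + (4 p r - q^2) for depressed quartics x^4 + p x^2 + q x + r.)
h(y) = y^3 + 4*y^2 + 32*y - 16

Identify coefficients: p = -4, q = -12, r = -8.
Plug into h(y) = y^3 - p y^2 - 4 r y + (4 p r - q^2):
  h(y) = y^3 - (-4) y^2 - 4*(-8) y + (4*(-4)*(-8) - (-12)^2)
       = y^3 + (4) y^2 + (32) y + (-16).
Simplifying: h(y) = y^3 + 4*y^2 + 32*y - 16.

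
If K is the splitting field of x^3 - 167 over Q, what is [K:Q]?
[K:Q] = 6

x^3 - 167 has one real root r = 167^(1/3) and two complex roots r*zeta_3, r*zeta_3^2 where zeta_3 = e^(2*pi*i/3). The splitting field is Q(r, zeta_3). [Q(r):Q] = 3 and [Q(zeta_3):Q] = 2 with gcd = 1, so [Q(r, zeta_3):Q] = 3 * 2 = 6.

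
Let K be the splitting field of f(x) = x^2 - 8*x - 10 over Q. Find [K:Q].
[K:Q] = 2

The discriminant of x^2 + (-8)*x + (-10) is b^2 - 4c = 64 - (-40) = 104. Since 104 is not a perfect square in Q, the polynomial is irreducible over Q. Its two roots generate a degree-2 extension, so [K:Q] = 2.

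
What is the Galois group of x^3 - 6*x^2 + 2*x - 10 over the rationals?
Gal(K/Q) = S_3 (symmetric group of order 6)

Compute the discriminant of x^3 + (-6)*x^2 + (2)*x + (-10): Δ = -9068. Since Δ is not a rational square, the Galois group is not contained in A_3; it must be the full S_3 (irreducibility of the cubic rules out anything smaller).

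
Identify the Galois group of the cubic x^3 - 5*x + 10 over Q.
Gal(K/Q) = S_3 (symmetric group of order 6)

Compute the discriminant of x^3 + (0)*x^2 + (-5)*x + (10): Δ = -2200. Since Δ is not a rational square, the Galois group is not contained in A_3; it must be the full S_3 (irreducibility of the cubic rules out anything smaller).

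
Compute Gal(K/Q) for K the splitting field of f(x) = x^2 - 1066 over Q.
Gal(K/Q) = Z/2Z (cyclic of order 2)

x^2 - 1066 is irreducible over Q since 1066 is not a rational square. The splitting field Q(sqrt(1066)) has degree 2 over Q, and its unique nontrivial automorphism is sqrt(1066) ↦ -sqrt(1066). Hence Gal(Q(sqrt(1066))/Q) = Z/2Z.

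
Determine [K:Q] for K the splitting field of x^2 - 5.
[K:Q] = 2

The polynomial x^2 - 5 is irreducible over Q since 5 is not a perfect square. Its splitting field is Q(sqrt(5)), which has degree 2 over Q.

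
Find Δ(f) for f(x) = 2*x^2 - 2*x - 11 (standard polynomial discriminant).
Δ = 92

For a quadratic a x^2 + b x + c the discriminant is Δ = b^2 - 4ac = (-2)^2 - 4*(2)*(-11) = 4 - (-88) = 92.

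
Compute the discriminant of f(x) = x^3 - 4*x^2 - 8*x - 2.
Δ = 1300

For x^3 + a x^2 + b x + c the discriminant is Δ = 18 a b c - 4 a^3 c + a^2 b^2 - 4 b^3 - 27 c^2.
Plug a = -4, b = -8, c = -2:
  18*(-4)*(-8)*(-2) - 4*(-4)^3*(-2) + (-4)^2*(-8)^2 - 4*(-8)^3 - 27*(-2)^2
  = -1152 + (-512) + 1024 + (2048) + (-108)
  = 1300.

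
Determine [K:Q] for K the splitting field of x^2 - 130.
[K:Q] = 2

The polynomial x^2 - 130 is irreducible over Q since 130 is not a perfect square. Its splitting field is Q(sqrt(130)), which has degree 2 over Q.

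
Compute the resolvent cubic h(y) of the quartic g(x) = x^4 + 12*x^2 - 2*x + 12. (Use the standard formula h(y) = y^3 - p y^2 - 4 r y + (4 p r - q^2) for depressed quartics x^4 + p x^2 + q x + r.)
h(y) = y^3 - 12*y^2 - 48*y + 572

Identify coefficients: p = 12, q = -2, r = 12.
Plug into h(y) = y^3 - p y^2 - 4 r y + (4 p r - q^2):
  h(y) = y^3 - (12) y^2 - 4*(12) y + (4*(12)*(12) - (-2)^2)
       = y^3 + (-12) y^2 + (-48) y + (572).
Simplifying: h(y) = y^3 - 12*y^2 - 48*y + 572.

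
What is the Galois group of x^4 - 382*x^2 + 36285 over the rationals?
Gal(K/Q) = V_4 (Klein four-group, Z/2Z × Z/2Z)

f factors as (x^2 - 205)(x^2 - 177), so the splitting field is K = Q(sqrt(205), sqrt(177)). The elements 205, 177, 36285 are all non-squares in Q, so sqrt(205) and sqrt(177) generate independent quadratic extensions. Thus [K:Q] = 4 and Gal(K/Q) is generated by the two order-2 automorphisms sqrt(205) ↦ -sqrt(205) and sqrt(177) ↦ -sqrt(177), giving V_4.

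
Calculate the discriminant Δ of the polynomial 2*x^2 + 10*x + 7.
Δ = 44

For a quadratic a x^2 + b x + c the discriminant is Δ = b^2 - 4ac = (10)^2 - 4*(2)*(7) = 100 - (56) = 44.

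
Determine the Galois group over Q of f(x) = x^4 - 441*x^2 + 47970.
Gal(K/Q) = V_4 (Klein four-group, Z/2Z × Z/2Z)

f factors as (x^2 - 195)(x^2 - 246), so the splitting field is K = Q(sqrt(195), sqrt(246)). The elements 195, 246, 47970 are all non-squares in Q, so sqrt(195) and sqrt(246) generate independent quadratic extensions. Thus [K:Q] = 4 and Gal(K/Q) is generated by the two order-2 automorphisms sqrt(195) ↦ -sqrt(195) and sqrt(246) ↦ -sqrt(246), giving V_4.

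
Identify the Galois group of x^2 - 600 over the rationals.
Gal(K/Q) = Z/2Z (cyclic of order 2)

x^2 - 600 is irreducible over Q since 600 is not a rational square. The splitting field Q(sqrt(600)) has degree 2 over Q, and its unique nontrivial automorphism is sqrt(600) ↦ -sqrt(600). Hence Gal(Q(sqrt(600))/Q) = Z/2Z.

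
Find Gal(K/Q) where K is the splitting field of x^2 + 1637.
Gal(K/Q) = Z/2Z (cyclic of order 2)

x^2 + 1637 is irreducible over Q since -1637 is not a rational square. The splitting field Q(sqrt(-1637)) has degree 2 over Q, and its unique nontrivial automorphism is sqrt(-1637) ↦ -sqrt(-1637). Hence Gal(Q(sqrt(-1637))/Q) = Z/2Z.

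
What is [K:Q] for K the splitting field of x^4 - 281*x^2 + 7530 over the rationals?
[K:Q] = 4

f factors as (x^2 - 30)(x^2 - 251); the splitting field is K = Q(sqrt(30), sqrt(251)). Since 30, 251, and 7530 are all non-squares in Q, the three subfields Q(sqrt(30)), Q(sqrt(251)), Q(sqrt(7530)) are distinct degree-2 extensions, so [K:Q] = 4 (Klein four Galois group).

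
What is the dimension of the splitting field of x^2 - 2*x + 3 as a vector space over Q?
[K:Q] = 2

The discriminant of x^2 + (-2)*x + (3) is b^2 - 4c = 4 - (12) = -8. Since -8 is not a perfect square in Q, the polynomial is irreducible over Q. Its two roots generate a degree-2 extension, so [K:Q] = 2.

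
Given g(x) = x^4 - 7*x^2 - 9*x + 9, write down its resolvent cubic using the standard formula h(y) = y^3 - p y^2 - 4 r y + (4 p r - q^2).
h(y) = y^3 + 7*y^2 - 36*y - 333

Identify coefficients: p = -7, q = -9, r = 9.
Plug into h(y) = y^3 - p y^2 - 4 r y + (4 p r - q^2):
  h(y) = y^3 - (-7) y^2 - 4*(9) y + (4*(-7)*(9) - (-9)^2)
       = y^3 + (7) y^2 + (-36) y + (-333).
Simplifying: h(y) = y^3 + 7*y^2 - 36*y - 333.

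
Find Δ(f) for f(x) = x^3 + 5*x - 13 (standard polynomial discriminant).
Δ = -5063

For a depressed cubic x^3 + p x + q the discriminant is Δ = -4 p^3 - 27 q^2 = -4*(5)^3 - 27*(-13)^2 = -500 - 4563 = -5063.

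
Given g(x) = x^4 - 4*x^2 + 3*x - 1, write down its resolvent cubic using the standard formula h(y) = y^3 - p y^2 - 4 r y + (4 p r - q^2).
h(y) = y^3 + 4*y^2 + 4*y + 7

Identify coefficients: p = -4, q = 3, r = -1.
Plug into h(y) = y^3 - p y^2 - 4 r y + (4 p r - q^2):
  h(y) = y^3 - (-4) y^2 - 4*(-1) y + (4*(-4)*(-1) - (3)^2)
       = y^3 + (4) y^2 + (4) y + (7).
Simplifying: h(y) = y^3 + 4*y^2 + 4*y + 7.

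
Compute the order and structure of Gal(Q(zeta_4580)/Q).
|Gal(Q(zeta_4580)/Q)| = phi(4580) = 1824; group ≅ (Z/4580Z)^* ≅ Z/2Z × Z/4Z × Z/228Z

The n-th cyclotomic polynomial Φ_4580(x) is the minimal polynomial of zeta_4580 over Q and has degree phi(4580) = 1824. So Q(zeta_4580) is a degree-1824 Galois extension with Galois group (Z/4580Z)^*. By CRT, (Z/4580Z)^* ≅ (Z/4Z)^* × (Z/5Z)^* × (Z/229Z)^*. Each prime-power unit group is (Z/4Z)^* ≅ Z/2Z; (Z/5Z)^* ≅ Z/4Z; (Z/229Z)^* ≅ Z/228Z. Hence Gal(Q(zeta_4580)/Q) ≅ Z/2Z × Z/4Z × Z/228Z.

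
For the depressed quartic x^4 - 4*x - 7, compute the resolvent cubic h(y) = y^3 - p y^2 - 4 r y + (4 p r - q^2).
h(y) = y^3 + 28*y - 16

Identify coefficients: p = 0, q = -4, r = -7.
Plug into h(y) = y^3 - p y^2 - 4 r y + (4 p r - q^2):
  h(y) = y^3 - (0) y^2 - 4*(-7) y + (4*(0)*(-7) - (-4)^2)
       = y^3 + (0) y^2 + (28) y + (-16).
Simplifying: h(y) = y^3 + 28*y - 16.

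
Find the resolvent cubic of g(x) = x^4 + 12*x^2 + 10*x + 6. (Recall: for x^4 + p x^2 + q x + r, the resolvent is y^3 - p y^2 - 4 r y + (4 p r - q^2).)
h(y) = y^3 - 12*y^2 - 24*y + 188

Identify coefficients: p = 12, q = 10, r = 6.
Plug into h(y) = y^3 - p y^2 - 4 r y + (4 p r - q^2):
  h(y) = y^3 - (12) y^2 - 4*(6) y + (4*(12)*(6) - (10)^2)
       = y^3 + (-12) y^2 + (-24) y + (188).
Simplifying: h(y) = y^3 - 12*y^2 - 24*y + 188.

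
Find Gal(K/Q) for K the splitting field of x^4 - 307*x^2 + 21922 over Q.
Gal(K/Q) = V_4 (Klein four-group, Z/2Z × Z/2Z)

f factors as (x^2 - 194)(x^2 - 113), so the splitting field is K = Q(sqrt(194), sqrt(113)). The elements 194, 113, 21922 are all non-squares in Q, so sqrt(194) and sqrt(113) generate independent quadratic extensions. Thus [K:Q] = 4 and Gal(K/Q) is generated by the two order-2 automorphisms sqrt(194) ↦ -sqrt(194) and sqrt(113) ↦ -sqrt(113), giving V_4.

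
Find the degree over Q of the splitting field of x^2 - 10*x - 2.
[K:Q] = 2

The discriminant of x^2 + (-10)*x + (-2) is b^2 - 4c = 100 - (-8) = 108. Since 108 is not a perfect square in Q, the polynomial is irreducible over Q. Its two roots generate a degree-2 extension, so [K:Q] = 2.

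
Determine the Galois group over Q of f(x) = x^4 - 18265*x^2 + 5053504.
Gal(K/Q) = Z/2Z (cyclic of order 2)

f factors as (x^2 - 281)(x^2 - 17984), so the splitting field is K = Q(sqrt(281), sqrt(17984)). The squarefree part of 281 is 281 and the squarefree part of 17984 is also 281, so sqrt(281) and sqrt(17984) are both rational multiples of sqrt(281). Hence Q(sqrt(281)) = Q(sqrt(17984)) = Q(sqrt(281)), and the splitting field collapses to a single degree-2 extension with Galois group Z/2Z.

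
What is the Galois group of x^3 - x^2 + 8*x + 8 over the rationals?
Gal(K/Q) = S_3 (symmetric group of order 6)

Compute the discriminant of x^3 + (-1)*x^2 + (8)*x + (8): Δ = -4832. Since Δ is not a rational square, the Galois group is not contained in A_3; it must be the full S_3 (irreducibility of the cubic rules out anything smaller).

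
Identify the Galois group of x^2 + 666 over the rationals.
Gal(K/Q) = Z/2Z (cyclic of order 2)

x^2 + 666 is irreducible over Q since -666 is not a rational square. The splitting field Q(sqrt(-666)) has degree 2 over Q, and its unique nontrivial automorphism is sqrt(-666) ↦ -sqrt(-666). Hence Gal(Q(sqrt(-666))/Q) = Z/2Z.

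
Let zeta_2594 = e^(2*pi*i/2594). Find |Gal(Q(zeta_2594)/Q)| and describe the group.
|Gal(Q(zeta_2594)/Q)| = phi(2594) = 1296; group ≅ (Z/2594Z)^* ≅ Z/1296Z

The n-th cyclotomic polynomial Φ_2594(x) is the minimal polynomial of zeta_2594 over Q and has degree phi(2594) = 1296. So Q(zeta_2594) is a degree-1296 Galois extension with Galois group (Z/2594Z)^*. By CRT, (Z/2594Z)^* ≅ (Z/2Z)^* × (Z/1297Z)^*. Each prime-power unit group is (Z/2Z)^* ≅ trivial group (order 1); (Z/1297Z)^* ≅ Z/1296Z. Hence Gal(Q(zeta_2594)/Q) ≅ Z/1296Z.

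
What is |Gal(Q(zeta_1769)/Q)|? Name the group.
|Gal(Q(zeta_1769)/Q)| = phi(1769) = 1680; group ≅ (Z/1769Z)^* ≅ Z/28Z × Z/60Z

The n-th cyclotomic polynomial Φ_1769(x) is the minimal polynomial of zeta_1769 over Q and has degree phi(1769) = 1680. So Q(zeta_1769) is a degree-1680 Galois extension with Galois group (Z/1769Z)^*. By CRT, (Z/1769Z)^* ≅ (Z/29Z)^* × (Z/61Z)^*. Each prime-power unit group is (Z/29Z)^* ≅ Z/28Z; (Z/61Z)^* ≅ Z/60Z. Hence Gal(Q(zeta_1769)/Q) ≅ Z/28Z × Z/60Z.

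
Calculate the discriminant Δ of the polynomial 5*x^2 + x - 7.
Δ = 141

For a quadratic a x^2 + b x + c the discriminant is Δ = b^2 - 4ac = (1)^2 - 4*(5)*(-7) = 1 - (-140) = 141.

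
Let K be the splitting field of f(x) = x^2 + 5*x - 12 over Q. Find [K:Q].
[K:Q] = 2

The discriminant of x^2 + (5)*x + (-12) is b^2 - 4c = 25 - (-48) = 73. Since 73 is not a perfect square in Q, the polynomial is irreducible over Q. Its two roots generate a degree-2 extension, so [K:Q] = 2.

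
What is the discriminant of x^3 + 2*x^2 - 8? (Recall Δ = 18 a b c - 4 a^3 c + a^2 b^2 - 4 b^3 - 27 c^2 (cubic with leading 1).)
Δ = -1472

For x^3 + a x^2 + b x + c the discriminant is Δ = 18 a b c - 4 a^3 c + a^2 b^2 - 4 b^3 - 27 c^2.
Plug a = 2, b = 0, c = -8:
  18*(2)*(0)*(-8) - 4*(2)^3*(-8) + (2)^2*(0)^2 - 4*(0)^3 - 27*(-8)^2
  = 0 + (256) + 0 + (0) + (-1728)
  = -1472.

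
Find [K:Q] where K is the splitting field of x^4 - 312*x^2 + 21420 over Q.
[K:Q] = 4

f factors as (x^2 - 102)(x^2 - 210); the splitting field is K = Q(sqrt(102), sqrt(210)). Since 102, 210, and 21420 are all non-squares in Q, the three subfields Q(sqrt(102)), Q(sqrt(210)), Q(sqrt(21420)) are distinct degree-2 extensions, so [K:Q] = 4 (Klein four Galois group).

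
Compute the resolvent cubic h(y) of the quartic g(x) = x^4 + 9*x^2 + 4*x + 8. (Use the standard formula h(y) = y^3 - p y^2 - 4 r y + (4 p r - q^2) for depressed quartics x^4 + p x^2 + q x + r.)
h(y) = y^3 - 9*y^2 - 32*y + 272

Identify coefficients: p = 9, q = 4, r = 8.
Plug into h(y) = y^3 - p y^2 - 4 r y + (4 p r - q^2):
  h(y) = y^3 - (9) y^2 - 4*(8) y + (4*(9)*(8) - (4)^2)
       = y^3 + (-9) y^2 + (-32) y + (272).
Simplifying: h(y) = y^3 - 9*y^2 - 32*y + 272.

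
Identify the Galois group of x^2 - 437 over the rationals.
Gal(K/Q) = Z/2Z (cyclic of order 2)

x^2 - 437 is irreducible over Q since 437 is not a rational square. The splitting field Q(sqrt(437)) has degree 2 over Q, and its unique nontrivial automorphism is sqrt(437) ↦ -sqrt(437). Hence Gal(Q(sqrt(437))/Q) = Z/2Z.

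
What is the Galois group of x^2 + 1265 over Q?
Gal(K/Q) = Z/2Z (cyclic of order 2)

x^2 + 1265 is irreducible over Q since -1265 is not a rational square. The splitting field Q(sqrt(-1265)) has degree 2 over Q, and its unique nontrivial automorphism is sqrt(-1265) ↦ -sqrt(-1265). Hence Gal(Q(sqrt(-1265))/Q) = Z/2Z.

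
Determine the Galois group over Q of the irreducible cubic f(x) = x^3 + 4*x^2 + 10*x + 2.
Gal(K/Q) = S_3 (symmetric group of order 6)

Compute the discriminant of x^3 + (4)*x^2 + (10)*x + (2): Δ = -1580. Since Δ is not a rational square, the Galois group is not contained in A_3; it must be the full S_3 (irreducibility of the cubic rules out anything smaller).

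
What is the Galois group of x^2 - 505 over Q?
Gal(K/Q) = Z/2Z (cyclic of order 2)

x^2 - 505 is irreducible over Q since 505 is not a rational square. The splitting field Q(sqrt(505)) has degree 2 over Q, and its unique nontrivial automorphism is sqrt(505) ↦ -sqrt(505). Hence Gal(Q(sqrt(505))/Q) = Z/2Z.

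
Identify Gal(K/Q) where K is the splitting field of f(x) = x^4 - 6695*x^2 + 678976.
Gal(K/Q) = Z/2Z (cyclic of order 2)

f factors as (x^2 - 6592)(x^2 - 103), so the splitting field is K = Q(sqrt(6592), sqrt(103)). The squarefree part of 6592 is 103 and the squarefree part of 103 is also 103, so sqrt(6592) and sqrt(103) are both rational multiples of sqrt(103). Hence Q(sqrt(6592)) = Q(sqrt(103)) = Q(sqrt(103)), and the splitting field collapses to a single degree-2 extension with Galois group Z/2Z.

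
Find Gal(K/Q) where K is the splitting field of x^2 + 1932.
Gal(K/Q) = Z/2Z (cyclic of order 2)

x^2 + 1932 is irreducible over Q since -1932 is not a rational square. The splitting field Q(sqrt(-1932)) has degree 2 over Q, and its unique nontrivial automorphism is sqrt(-1932) ↦ -sqrt(-1932). Hence Gal(Q(sqrt(-1932))/Q) = Z/2Z.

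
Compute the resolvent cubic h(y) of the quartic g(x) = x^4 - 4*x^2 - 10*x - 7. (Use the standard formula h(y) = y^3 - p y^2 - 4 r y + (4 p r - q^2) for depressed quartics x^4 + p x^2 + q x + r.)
h(y) = y^3 + 4*y^2 + 28*y + 12

Identify coefficients: p = -4, q = -10, r = -7.
Plug into h(y) = y^3 - p y^2 - 4 r y + (4 p r - q^2):
  h(y) = y^3 - (-4) y^2 - 4*(-7) y + (4*(-4)*(-7) - (-10)^2)
       = y^3 + (4) y^2 + (28) y + (12).
Simplifying: h(y) = y^3 + 4*y^2 + 28*y + 12.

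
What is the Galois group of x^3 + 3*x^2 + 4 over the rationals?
Gal(K/Q) = S_3 (symmetric group of order 6)

Compute the discriminant of x^3 + (3)*x^2 + (0)*x + (4): Δ = -864. Since Δ is not a rational square, the Galois group is not contained in A_3; it must be the full S_3 (irreducibility of the cubic rules out anything smaller).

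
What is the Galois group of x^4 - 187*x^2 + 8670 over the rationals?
Gal(K/Q) = V_4 (Klein four-group, Z/2Z × Z/2Z)

f factors as (x^2 - 102)(x^2 - 85), so the splitting field is K = Q(sqrt(102), sqrt(85)). The elements 102, 85, 8670 are all non-squares in Q, so sqrt(102) and sqrt(85) generate independent quadratic extensions. Thus [K:Q] = 4 and Gal(K/Q) is generated by the two order-2 automorphisms sqrt(102) ↦ -sqrt(102) and sqrt(85) ↦ -sqrt(85), giving V_4.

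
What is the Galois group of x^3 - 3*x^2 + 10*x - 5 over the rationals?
Gal(K/Q) = S_3 (symmetric group of order 6)

Compute the discriminant of x^3 + (-3)*x^2 + (10)*x + (-5): Δ = -1615. Since Δ is not a rational square, the Galois group is not contained in A_3; it must be the full S_3 (irreducibility of the cubic rules out anything smaller).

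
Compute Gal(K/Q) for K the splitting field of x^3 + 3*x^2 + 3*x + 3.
Gal(K/Q) = S_3 (symmetric group of order 6)

Compute the discriminant of x^3 + (3)*x^2 + (3)*x + (3): Δ = -108. Since Δ is not a rational square, the Galois group is not contained in A_3; it must be the full S_3 (irreducibility of the cubic rules out anything smaller).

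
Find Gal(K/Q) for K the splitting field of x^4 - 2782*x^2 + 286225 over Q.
Gal(K/Q) = Z/2Z (cyclic of order 2)

f factors as (x^2 - 107)(x^2 - 2675), so the splitting field is K = Q(sqrt(107), sqrt(2675)). The squarefree part of 107 is 107 and the squarefree part of 2675 is also 107, so sqrt(107) and sqrt(2675) are both rational multiples of sqrt(107). Hence Q(sqrt(107)) = Q(sqrt(2675)) = Q(sqrt(107)), and the splitting field collapses to a single degree-2 extension with Galois group Z/2Z.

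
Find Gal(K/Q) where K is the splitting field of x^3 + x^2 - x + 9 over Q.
Gal(K/Q) = S_3 (symmetric group of order 6)

Compute the discriminant of x^3 + (1)*x^2 + (-1)*x + (9): Δ = -2380. Since Δ is not a rational square, the Galois group is not contained in A_3; it must be the full S_3 (irreducibility of the cubic rules out anything smaller).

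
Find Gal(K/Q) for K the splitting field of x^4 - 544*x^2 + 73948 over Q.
Gal(K/Q) = V_4 (Klein four-group, Z/2Z × Z/2Z)

f factors as (x^2 - 266)(x^2 - 278), so the splitting field is K = Q(sqrt(266), sqrt(278)). The elements 266, 278, 73948 are all non-squares in Q, so sqrt(266) and sqrt(278) generate independent quadratic extensions. Thus [K:Q] = 4 and Gal(K/Q) is generated by the two order-2 automorphisms sqrt(266) ↦ -sqrt(266) and sqrt(278) ↦ -sqrt(278), giving V_4.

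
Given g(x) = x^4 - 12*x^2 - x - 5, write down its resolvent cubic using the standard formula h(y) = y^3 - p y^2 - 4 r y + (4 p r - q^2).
h(y) = y^3 + 12*y^2 + 20*y + 239

Identify coefficients: p = -12, q = -1, r = -5.
Plug into h(y) = y^3 - p y^2 - 4 r y + (4 p r - q^2):
  h(y) = y^3 - (-12) y^2 - 4*(-5) y + (4*(-12)*(-5) - (-1)^2)
       = y^3 + (12) y^2 + (20) y + (239).
Simplifying: h(y) = y^3 + 12*y^2 + 20*y + 239.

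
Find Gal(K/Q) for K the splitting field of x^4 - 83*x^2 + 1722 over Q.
Gal(K/Q) = V_4 (Klein four-group, Z/2Z × Z/2Z)

f factors as (x^2 - 42)(x^2 - 41), so the splitting field is K = Q(sqrt(42), sqrt(41)). The elements 42, 41, 1722 are all non-squares in Q, so sqrt(42) and sqrt(41) generate independent quadratic extensions. Thus [K:Q] = 4 and Gal(K/Q) is generated by the two order-2 automorphisms sqrt(42) ↦ -sqrt(42) and sqrt(41) ↦ -sqrt(41), giving V_4.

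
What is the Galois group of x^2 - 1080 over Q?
Gal(K/Q) = Z/2Z (cyclic of order 2)

x^2 - 1080 is irreducible over Q since 1080 is not a rational square. The splitting field Q(sqrt(1080)) has degree 2 over Q, and its unique nontrivial automorphism is sqrt(1080) ↦ -sqrt(1080). Hence Gal(Q(sqrt(1080))/Q) = Z/2Z.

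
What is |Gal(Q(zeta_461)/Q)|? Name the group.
|Gal(Q(zeta_461)/Q)| = phi(461) = 460; group ≅ (Z/461Z)^* ≅ Z/460Z

The n-th cyclotomic polynomial Φ_461(x) is the minimal polynomial of zeta_461 over Q and has degree phi(461) = 460. So Q(zeta_461) is a degree-460 Galois extension with Galois group (Z/461Z)^*. (Z/461Z)^* is cyclic since 461 is an odd prime power (or 4). Hence Gal(Q(zeta_461)/Q) ≅ Z/460Z.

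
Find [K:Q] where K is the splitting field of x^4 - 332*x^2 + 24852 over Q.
[K:Q] = 4

f factors as (x^2 - 218)(x^2 - 114); the splitting field is K = Q(sqrt(218), sqrt(114)). Since 218, 114, and 24852 are all non-squares in Q, the three subfields Q(sqrt(218)), Q(sqrt(114)), Q(sqrt(24852)) are distinct degree-2 extensions, so [K:Q] = 4 (Klein four Galois group).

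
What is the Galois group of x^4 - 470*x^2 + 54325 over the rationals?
Gal(K/Q) = V_4 (Klein four-group, Z/2Z × Z/2Z)

f factors as (x^2 - 265)(x^2 - 205), so the splitting field is K = Q(sqrt(265), sqrt(205)). The elements 265, 205, 54325 are all non-squares in Q, so sqrt(265) and sqrt(205) generate independent quadratic extensions. Thus [K:Q] = 4 and Gal(K/Q) is generated by the two order-2 automorphisms sqrt(265) ↦ -sqrt(265) and sqrt(205) ↦ -sqrt(205), giving V_4.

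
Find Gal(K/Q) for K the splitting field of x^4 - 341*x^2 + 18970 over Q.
Gal(K/Q) = V_4 (Klein four-group, Z/2Z × Z/2Z)

f factors as (x^2 - 271)(x^2 - 70), so the splitting field is K = Q(sqrt(271), sqrt(70)). The elements 271, 70, 18970 are all non-squares in Q, so sqrt(271) and sqrt(70) generate independent quadratic extensions. Thus [K:Q] = 4 and Gal(K/Q) is generated by the two order-2 automorphisms sqrt(271) ↦ -sqrt(271) and sqrt(70) ↦ -sqrt(70), giving V_4.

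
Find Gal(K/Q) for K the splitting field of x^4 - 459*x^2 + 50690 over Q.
Gal(K/Q) = V_4 (Klein four-group, Z/2Z × Z/2Z)

f factors as (x^2 - 185)(x^2 - 274), so the splitting field is K = Q(sqrt(185), sqrt(274)). The elements 185, 274, 50690 are all non-squares in Q, so sqrt(185) and sqrt(274) generate independent quadratic extensions. Thus [K:Q] = 4 and Gal(K/Q) is generated by the two order-2 automorphisms sqrt(185) ↦ -sqrt(185) and sqrt(274) ↦ -sqrt(274), giving V_4.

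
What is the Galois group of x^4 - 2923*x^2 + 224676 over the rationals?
Gal(K/Q) = Z/2Z (cyclic of order 2)

f factors as (x^2 - 2844)(x^2 - 79), so the splitting field is K = Q(sqrt(2844), sqrt(79)). The squarefree part of 2844 is 79 and the squarefree part of 79 is also 79, so sqrt(2844) and sqrt(79) are both rational multiples of sqrt(79). Hence Q(sqrt(2844)) = Q(sqrt(79)) = Q(sqrt(79)), and the splitting field collapses to a single degree-2 extension with Galois group Z/2Z.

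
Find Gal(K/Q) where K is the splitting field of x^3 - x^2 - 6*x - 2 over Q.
Gal(K/Q) = S_3 (symmetric group of order 6)

Compute the discriminant of x^3 + (-1)*x^2 + (-6)*x + (-2): Δ = 568. Since Δ is not a rational square, the Galois group is not contained in A_3; it must be the full S_3 (irreducibility of the cubic rules out anything smaller).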